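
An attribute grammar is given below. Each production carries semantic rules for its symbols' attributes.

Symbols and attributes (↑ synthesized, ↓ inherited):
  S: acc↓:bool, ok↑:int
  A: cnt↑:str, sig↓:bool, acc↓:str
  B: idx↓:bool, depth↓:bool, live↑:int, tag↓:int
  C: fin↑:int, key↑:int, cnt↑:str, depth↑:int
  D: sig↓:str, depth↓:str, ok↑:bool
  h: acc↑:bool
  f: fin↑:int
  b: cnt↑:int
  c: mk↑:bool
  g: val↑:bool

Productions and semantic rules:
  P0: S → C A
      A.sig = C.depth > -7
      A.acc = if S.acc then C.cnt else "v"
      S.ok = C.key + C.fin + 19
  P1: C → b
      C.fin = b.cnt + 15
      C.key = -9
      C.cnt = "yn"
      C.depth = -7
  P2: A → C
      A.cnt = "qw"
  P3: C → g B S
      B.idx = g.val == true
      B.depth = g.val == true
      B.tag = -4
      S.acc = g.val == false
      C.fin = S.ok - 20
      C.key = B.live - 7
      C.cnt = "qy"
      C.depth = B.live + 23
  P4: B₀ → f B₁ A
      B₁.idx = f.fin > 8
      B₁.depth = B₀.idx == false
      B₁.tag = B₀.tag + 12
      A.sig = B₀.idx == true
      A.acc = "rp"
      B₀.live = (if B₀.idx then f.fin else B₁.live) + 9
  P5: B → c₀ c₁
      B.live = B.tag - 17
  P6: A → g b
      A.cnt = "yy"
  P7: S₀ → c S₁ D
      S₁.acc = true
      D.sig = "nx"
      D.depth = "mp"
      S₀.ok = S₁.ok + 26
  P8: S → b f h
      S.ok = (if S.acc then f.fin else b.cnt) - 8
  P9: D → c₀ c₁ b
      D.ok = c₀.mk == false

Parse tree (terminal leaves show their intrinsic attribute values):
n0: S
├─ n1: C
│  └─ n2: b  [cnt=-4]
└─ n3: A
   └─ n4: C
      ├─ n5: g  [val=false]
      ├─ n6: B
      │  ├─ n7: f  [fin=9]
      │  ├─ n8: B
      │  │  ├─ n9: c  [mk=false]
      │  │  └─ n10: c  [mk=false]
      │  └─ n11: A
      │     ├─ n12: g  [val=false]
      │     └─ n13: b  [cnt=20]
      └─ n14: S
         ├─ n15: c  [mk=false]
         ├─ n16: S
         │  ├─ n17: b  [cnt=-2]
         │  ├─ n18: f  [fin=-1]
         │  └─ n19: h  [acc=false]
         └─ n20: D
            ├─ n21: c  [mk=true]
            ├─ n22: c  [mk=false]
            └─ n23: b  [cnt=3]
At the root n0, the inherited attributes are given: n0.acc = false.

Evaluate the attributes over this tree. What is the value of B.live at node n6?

1. n0.acc = false  [given at root]
2. n2.cnt = -4  [terminal]
3. n1.fin = 11  [b.cnt + 15]
4. n1.key = -9  [-9]
5. n1.cnt = "yn"  ["yn"]
6. n1.depth = -7  [-7]
7. n3.sig = false  [C.depth > -7]
8. n3.acc = "v"  [if S.acc then C.cnt else "v"]
9. n5.val = false  [terminal]
10. n6.idx = false  [g.val == true]
11. n6.depth = false  [g.val == true]
12. n6.tag = -4  [-4]
13. n7.fin = 9  [terminal]
14. n8.idx = true  [f.fin > 8]
15. n8.depth = true  [B₀.idx == false]
16. n8.tag = 8  [B₀.tag + 12]
17. n9.mk = false  [terminal]
18. n10.mk = false  [terminal]
19. n8.live = -9  [B.tag - 17]
20. n11.sig = false  [B₀.idx == true]
21. n11.acc = "rp"  ["rp"]
22. n12.val = false  [terminal]
23. n13.cnt = 20  [terminal]
24. n11.cnt = "yy"  ["yy"]
25. n6.live = 0  [(if B₀.idx then f.fin else B₁.live) + 9]
26. n14.acc = true  [g.val == false]
27. n15.mk = false  [terminal]
28. n16.acc = true  [true]
29. n17.cnt = -2  [terminal]
30. n18.fin = -1  [terminal]
31. n19.acc = false  [terminal]
32. n16.ok = -9  [(if S.acc then f.fin else b.cnt) - 8]
33. n20.sig = "nx"  ["nx"]
34. n20.depth = "mp"  ["mp"]
35. n21.mk = true  [terminal]
36. n22.mk = false  [terminal]
37. n23.cnt = 3  [terminal]
38. n20.ok = false  [c₀.mk == false]
39. n14.ok = 17  [S₁.ok + 26]
40. n4.fin = -3  [S.ok - 20]
41. n4.key = -7  [B.live - 7]
42. n4.cnt = "qy"  ["qy"]
43. n4.depth = 23  [B.live + 23]
44. n3.cnt = "qw"  ["qw"]
45. n0.ok = 21  [C.key + C.fin + 19]

0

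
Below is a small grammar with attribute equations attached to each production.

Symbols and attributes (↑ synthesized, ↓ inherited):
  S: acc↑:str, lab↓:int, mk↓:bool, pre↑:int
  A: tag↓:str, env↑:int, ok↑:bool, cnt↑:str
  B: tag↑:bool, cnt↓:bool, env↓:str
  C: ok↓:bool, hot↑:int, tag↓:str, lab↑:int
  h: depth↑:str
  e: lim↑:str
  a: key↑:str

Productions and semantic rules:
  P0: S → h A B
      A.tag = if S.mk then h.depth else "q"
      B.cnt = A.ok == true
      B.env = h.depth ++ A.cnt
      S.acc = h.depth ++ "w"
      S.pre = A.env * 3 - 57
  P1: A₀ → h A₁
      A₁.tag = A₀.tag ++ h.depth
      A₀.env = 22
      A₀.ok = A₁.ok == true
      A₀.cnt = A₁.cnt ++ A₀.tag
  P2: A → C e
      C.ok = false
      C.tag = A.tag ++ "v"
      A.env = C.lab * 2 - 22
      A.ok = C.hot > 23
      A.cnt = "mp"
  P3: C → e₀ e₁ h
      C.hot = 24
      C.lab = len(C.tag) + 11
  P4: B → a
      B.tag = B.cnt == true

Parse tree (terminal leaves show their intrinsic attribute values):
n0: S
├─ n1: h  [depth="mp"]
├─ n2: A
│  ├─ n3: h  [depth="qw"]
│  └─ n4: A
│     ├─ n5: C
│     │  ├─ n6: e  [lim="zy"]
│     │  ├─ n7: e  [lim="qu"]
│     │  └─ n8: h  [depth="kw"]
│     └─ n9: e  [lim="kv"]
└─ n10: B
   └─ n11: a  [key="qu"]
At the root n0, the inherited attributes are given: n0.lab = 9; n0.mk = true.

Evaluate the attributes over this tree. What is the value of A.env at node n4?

1. n0.lab = 9  [given at root]
2. n0.mk = true  [given at root]
3. n1.depth = "mp"  [terminal]
4. n2.tag = "mp"  [if S.mk then h.depth else "q"]
5. n3.depth = "qw"  [terminal]
6. n4.tag = "mpqw"  [A₀.tag ++ h.depth]
7. n5.ok = false  [false]
8. n5.tag = "mpqwv"  [A.tag ++ "v"]
9. n6.lim = "zy"  [terminal]
10. n7.lim = "qu"  [terminal]
11. n8.depth = "kw"  [terminal]
12. n5.hot = 24  [24]
13. n5.lab = 16  [len(C.tag) + 11]
14. n9.lim = "kv"  [terminal]
15. n4.env = 10  [C.lab * 2 - 22]
16. n4.ok = true  [C.hot > 23]
17. n4.cnt = "mp"  ["mp"]
18. n2.env = 22  [22]
19. n2.ok = true  [A₁.ok == true]
20. n2.cnt = "mpmp"  [A₁.cnt ++ A₀.tag]
21. n10.cnt = true  [A.ok == true]
22. n10.env = "mpmpmp"  [h.depth ++ A.cnt]
23. n11.key = "qu"  [terminal]
24. n10.tag = true  [B.cnt == true]
25. n0.acc = "mpw"  [h.depth ++ "w"]
26. n0.pre = 9  [A.env * 3 - 57]

10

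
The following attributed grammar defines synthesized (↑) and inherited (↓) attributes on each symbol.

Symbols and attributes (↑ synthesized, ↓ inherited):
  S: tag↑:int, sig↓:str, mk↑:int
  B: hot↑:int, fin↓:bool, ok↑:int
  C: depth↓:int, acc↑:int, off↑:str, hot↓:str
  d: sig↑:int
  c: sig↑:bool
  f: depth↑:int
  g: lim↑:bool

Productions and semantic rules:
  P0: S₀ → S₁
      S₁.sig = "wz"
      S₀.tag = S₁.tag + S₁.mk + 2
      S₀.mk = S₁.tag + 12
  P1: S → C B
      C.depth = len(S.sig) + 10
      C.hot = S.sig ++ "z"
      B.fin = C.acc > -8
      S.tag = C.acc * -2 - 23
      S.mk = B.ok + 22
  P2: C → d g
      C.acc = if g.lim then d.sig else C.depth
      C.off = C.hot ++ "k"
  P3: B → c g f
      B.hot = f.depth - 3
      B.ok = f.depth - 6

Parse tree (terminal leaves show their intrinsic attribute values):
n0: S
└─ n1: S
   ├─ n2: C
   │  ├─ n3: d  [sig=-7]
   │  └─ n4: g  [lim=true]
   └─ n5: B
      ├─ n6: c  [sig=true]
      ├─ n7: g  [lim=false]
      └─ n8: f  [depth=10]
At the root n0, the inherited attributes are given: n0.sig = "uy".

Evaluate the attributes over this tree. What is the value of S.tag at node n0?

19

1. n0.sig = "uy"  [given at root]
2. n1.sig = "wz"  ["wz"]
3. n2.depth = 12  [len(S.sig) + 10]
4. n2.hot = "wzz"  [S.sig ++ "z"]
5. n3.sig = -7  [terminal]
6. n4.lim = true  [terminal]
7. n2.acc = -7  [if g.lim then d.sig else C.depth]
8. n2.off = "wzzk"  [C.hot ++ "k"]
9. n5.fin = true  [C.acc > -8]
10. n6.sig = true  [terminal]
11. n7.lim = false  [terminal]
12. n8.depth = 10  [terminal]
13. n5.hot = 7  [f.depth - 3]
14. n5.ok = 4  [f.depth - 6]
15. n1.tag = -9  [C.acc * -2 - 23]
16. n1.mk = 26  [B.ok + 22]
17. n0.tag = 19  [S₁.tag + S₁.mk + 2]
18. n0.mk = 3  [S₁.tag + 12]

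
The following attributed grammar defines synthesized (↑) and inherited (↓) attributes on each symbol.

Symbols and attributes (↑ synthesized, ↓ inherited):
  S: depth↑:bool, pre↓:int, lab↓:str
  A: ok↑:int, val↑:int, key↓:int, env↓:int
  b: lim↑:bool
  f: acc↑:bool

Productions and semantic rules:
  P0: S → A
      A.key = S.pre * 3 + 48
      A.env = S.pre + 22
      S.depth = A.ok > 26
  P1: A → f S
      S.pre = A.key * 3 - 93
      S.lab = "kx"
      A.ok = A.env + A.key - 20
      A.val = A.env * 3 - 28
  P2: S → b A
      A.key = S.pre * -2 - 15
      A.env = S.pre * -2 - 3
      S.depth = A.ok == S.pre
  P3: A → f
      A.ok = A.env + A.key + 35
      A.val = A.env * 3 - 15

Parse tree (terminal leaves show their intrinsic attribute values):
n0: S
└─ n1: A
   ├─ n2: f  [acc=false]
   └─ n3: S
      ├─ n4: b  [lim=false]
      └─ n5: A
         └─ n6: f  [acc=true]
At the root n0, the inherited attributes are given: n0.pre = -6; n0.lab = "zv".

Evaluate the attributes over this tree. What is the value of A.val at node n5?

1. n0.pre = -6  [given at root]
2. n0.lab = "zv"  [given at root]
3. n1.key = 30  [S.pre * 3 + 48]
4. n1.env = 16  [S.pre + 22]
5. n2.acc = false  [terminal]
6. n3.pre = -3  [A.key * 3 - 93]
7. n3.lab = "kx"  ["kx"]
8. n4.lim = false  [terminal]
9. n5.key = -9  [S.pre * -2 - 15]
10. n5.env = 3  [S.pre * -2 - 3]
11. n6.acc = true  [terminal]
12. n5.ok = 29  [A.env + A.key + 35]
13. n5.val = -6  [A.env * 3 - 15]
14. n3.depth = false  [A.ok == S.pre]
15. n1.ok = 26  [A.env + A.key - 20]
16. n1.val = 20  [A.env * 3 - 28]
17. n0.depth = false  [A.ok > 26]

-6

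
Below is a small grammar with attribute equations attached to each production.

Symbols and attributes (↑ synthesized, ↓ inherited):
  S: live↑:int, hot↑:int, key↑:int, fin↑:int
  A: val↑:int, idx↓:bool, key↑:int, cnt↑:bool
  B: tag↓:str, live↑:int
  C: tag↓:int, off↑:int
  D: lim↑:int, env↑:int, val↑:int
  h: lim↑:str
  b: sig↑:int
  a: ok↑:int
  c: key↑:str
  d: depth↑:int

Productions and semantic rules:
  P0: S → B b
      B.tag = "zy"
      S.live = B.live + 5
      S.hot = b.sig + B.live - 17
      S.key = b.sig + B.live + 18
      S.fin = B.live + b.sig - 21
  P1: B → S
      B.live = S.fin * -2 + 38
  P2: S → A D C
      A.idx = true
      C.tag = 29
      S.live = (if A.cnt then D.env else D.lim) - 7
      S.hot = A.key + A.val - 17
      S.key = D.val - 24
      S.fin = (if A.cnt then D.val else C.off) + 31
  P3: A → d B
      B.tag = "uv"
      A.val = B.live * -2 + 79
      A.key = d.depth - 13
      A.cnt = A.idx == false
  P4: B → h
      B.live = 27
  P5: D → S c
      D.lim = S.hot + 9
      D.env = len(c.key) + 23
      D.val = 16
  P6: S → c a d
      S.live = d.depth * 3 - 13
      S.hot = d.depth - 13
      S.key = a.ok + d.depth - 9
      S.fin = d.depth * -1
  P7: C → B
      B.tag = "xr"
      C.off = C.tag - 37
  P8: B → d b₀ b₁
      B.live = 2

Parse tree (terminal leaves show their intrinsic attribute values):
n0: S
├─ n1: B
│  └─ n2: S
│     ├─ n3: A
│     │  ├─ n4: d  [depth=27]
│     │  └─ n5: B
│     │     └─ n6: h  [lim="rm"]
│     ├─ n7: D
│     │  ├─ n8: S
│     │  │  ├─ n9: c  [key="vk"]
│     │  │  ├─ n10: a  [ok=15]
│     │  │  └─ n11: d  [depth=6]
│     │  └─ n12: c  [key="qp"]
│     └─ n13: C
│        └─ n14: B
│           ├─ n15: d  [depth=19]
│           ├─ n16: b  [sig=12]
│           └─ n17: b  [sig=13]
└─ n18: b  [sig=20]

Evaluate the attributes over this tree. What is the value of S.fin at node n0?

1. n1.tag = "zy"  ["zy"]
2. n3.idx = true  [true]
3. n4.depth = 27  [terminal]
4. n5.tag = "uv"  ["uv"]
5. n6.lim = "rm"  [terminal]
6. n5.live = 27  [27]
7. n3.val = 25  [B.live * -2 + 79]
8. n3.key = 14  [d.depth - 13]
9. n3.cnt = false  [A.idx == false]
10. n9.key = "vk"  [terminal]
11. n10.ok = 15  [terminal]
12. n11.depth = 6  [terminal]
13. n8.live = 5  [d.depth * 3 - 13]
14. n8.hot = -7  [d.depth - 13]
15. n8.key = 12  [a.ok + d.depth - 9]
16. n8.fin = -6  [d.depth * -1]
17. n12.key = "qp"  [terminal]
18. n7.lim = 2  [S.hot + 9]
19. n7.env = 25  [len(c.key) + 23]
20. n7.val = 16  [16]
21. n13.tag = 29  [29]
22. n14.tag = "xr"  ["xr"]
23. n15.depth = 19  [terminal]
24. n16.sig = 12  [terminal]
25. n17.sig = 13  [terminal]
26. n14.live = 2  [2]
27. n13.off = -8  [C.tag - 37]
28. n2.live = -5  [(if A.cnt then D.env else D.lim) - 7]
29. n2.hot = 22  [A.key + A.val - 17]
30. n2.key = -8  [D.val - 24]
31. n2.fin = 23  [(if A.cnt then D.val else C.off) + 31]
32. n1.live = -8  [S.fin * -2 + 38]
33. n18.sig = 20  [terminal]
34. n0.live = -3  [B.live + 5]
35. n0.hot = -5  [b.sig + B.live - 17]
36. n0.key = 30  [b.sig + B.live + 18]
37. n0.fin = -9  [B.live + b.sig - 21]

-9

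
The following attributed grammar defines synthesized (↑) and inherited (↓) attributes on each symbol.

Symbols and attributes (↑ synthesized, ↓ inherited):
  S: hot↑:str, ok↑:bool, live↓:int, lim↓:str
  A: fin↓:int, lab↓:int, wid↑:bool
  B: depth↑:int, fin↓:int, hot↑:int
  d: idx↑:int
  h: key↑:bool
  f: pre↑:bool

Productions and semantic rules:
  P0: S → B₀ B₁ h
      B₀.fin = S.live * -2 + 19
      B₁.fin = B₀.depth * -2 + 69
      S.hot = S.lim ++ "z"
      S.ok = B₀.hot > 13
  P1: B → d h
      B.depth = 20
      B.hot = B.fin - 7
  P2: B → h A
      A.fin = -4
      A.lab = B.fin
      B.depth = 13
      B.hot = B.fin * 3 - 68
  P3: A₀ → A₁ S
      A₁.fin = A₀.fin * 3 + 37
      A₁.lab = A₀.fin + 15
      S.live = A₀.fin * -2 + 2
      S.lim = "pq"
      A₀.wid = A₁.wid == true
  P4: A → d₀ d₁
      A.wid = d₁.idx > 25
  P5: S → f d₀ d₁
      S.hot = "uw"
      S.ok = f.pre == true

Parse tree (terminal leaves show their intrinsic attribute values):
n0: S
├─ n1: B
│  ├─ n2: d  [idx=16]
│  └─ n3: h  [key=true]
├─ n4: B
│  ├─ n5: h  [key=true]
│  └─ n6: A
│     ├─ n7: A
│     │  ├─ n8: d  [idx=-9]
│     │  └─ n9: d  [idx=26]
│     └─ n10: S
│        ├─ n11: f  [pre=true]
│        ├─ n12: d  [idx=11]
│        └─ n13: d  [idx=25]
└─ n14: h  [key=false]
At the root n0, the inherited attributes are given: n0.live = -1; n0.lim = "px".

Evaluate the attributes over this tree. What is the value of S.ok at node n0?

1. n0.live = -1  [given at root]
2. n0.lim = "px"  [given at root]
3. n1.fin = 21  [S.live * -2 + 19]
4. n2.idx = 16  [terminal]
5. n3.key = true  [terminal]
6. n1.depth = 20  [20]
7. n1.hot = 14  [B.fin - 7]
8. n4.fin = 29  [B₀.depth * -2 + 69]
9. n5.key = true  [terminal]
10. n6.fin = -4  [-4]
11. n6.lab = 29  [B.fin]
12. n7.fin = 25  [A₀.fin * 3 + 37]
13. n7.lab = 11  [A₀.fin + 15]
14. n8.idx = -9  [terminal]
15. n9.idx = 26  [terminal]
16. n7.wid = true  [d₁.idx > 25]
17. n10.live = 10  [A₀.fin * -2 + 2]
18. n10.lim = "pq"  ["pq"]
19. n11.pre = true  [terminal]
20. n12.idx = 11  [terminal]
21. n13.idx = 25  [terminal]
22. n10.hot = "uw"  ["uw"]
23. n10.ok = true  [f.pre == true]
24. n6.wid = true  [A₁.wid == true]
25. n4.depth = 13  [13]
26. n4.hot = 19  [B.fin * 3 - 68]
27. n14.key = false  [terminal]
28. n0.hot = "pxz"  [S.lim ++ "z"]
29. n0.ok = true  [B₀.hot > 13]

true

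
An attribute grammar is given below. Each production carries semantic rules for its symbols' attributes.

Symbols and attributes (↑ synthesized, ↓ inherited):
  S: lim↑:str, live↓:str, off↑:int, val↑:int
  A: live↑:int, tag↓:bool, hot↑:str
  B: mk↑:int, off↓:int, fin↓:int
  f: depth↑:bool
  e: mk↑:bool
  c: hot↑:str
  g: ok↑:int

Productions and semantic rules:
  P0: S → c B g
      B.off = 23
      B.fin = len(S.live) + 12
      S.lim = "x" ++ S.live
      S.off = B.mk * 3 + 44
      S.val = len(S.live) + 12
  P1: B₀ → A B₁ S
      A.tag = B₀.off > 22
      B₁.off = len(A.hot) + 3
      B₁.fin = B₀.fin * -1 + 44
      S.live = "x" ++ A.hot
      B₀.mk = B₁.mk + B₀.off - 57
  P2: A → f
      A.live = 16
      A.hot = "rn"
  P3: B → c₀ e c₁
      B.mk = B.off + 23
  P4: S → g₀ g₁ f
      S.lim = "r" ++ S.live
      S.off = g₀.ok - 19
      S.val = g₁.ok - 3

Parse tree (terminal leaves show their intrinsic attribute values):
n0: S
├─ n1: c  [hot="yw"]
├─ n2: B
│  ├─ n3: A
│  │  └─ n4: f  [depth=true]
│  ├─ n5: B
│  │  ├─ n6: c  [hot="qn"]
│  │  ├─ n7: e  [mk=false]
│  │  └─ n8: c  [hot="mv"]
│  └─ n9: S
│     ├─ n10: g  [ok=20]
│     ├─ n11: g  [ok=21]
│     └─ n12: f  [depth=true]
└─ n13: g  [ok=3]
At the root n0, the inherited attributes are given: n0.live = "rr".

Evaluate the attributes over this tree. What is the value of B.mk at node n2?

-6

1. n0.live = "rr"  [given at root]
2. n1.hot = "yw"  [terminal]
3. n2.off = 23  [23]
4. n2.fin = 14  [len(S.live) + 12]
5. n3.tag = true  [B₀.off > 22]
6. n4.depth = true  [terminal]
7. n3.live = 16  [16]
8. n3.hot = "rn"  ["rn"]
9. n5.off = 5  [len(A.hot) + 3]
10. n5.fin = 30  [B₀.fin * -1 + 44]
11. n6.hot = "qn"  [terminal]
12. n7.mk = false  [terminal]
13. n8.hot = "mv"  [terminal]
14. n5.mk = 28  [B.off + 23]
15. n9.live = "xrn"  ["x" ++ A.hot]
16. n10.ok = 20  [terminal]
17. n11.ok = 21  [terminal]
18. n12.depth = true  [terminal]
19. n9.lim = "rxrn"  ["r" ++ S.live]
20. n9.off = 1  [g₀.ok - 19]
21. n9.val = 18  [g₁.ok - 3]
22. n2.mk = -6  [B₁.mk + B₀.off - 57]
23. n13.ok = 3  [terminal]
24. n0.lim = "xrr"  ["x" ++ S.live]
25. n0.off = 26  [B.mk * 3 + 44]
26. n0.val = 14  [len(S.live) + 12]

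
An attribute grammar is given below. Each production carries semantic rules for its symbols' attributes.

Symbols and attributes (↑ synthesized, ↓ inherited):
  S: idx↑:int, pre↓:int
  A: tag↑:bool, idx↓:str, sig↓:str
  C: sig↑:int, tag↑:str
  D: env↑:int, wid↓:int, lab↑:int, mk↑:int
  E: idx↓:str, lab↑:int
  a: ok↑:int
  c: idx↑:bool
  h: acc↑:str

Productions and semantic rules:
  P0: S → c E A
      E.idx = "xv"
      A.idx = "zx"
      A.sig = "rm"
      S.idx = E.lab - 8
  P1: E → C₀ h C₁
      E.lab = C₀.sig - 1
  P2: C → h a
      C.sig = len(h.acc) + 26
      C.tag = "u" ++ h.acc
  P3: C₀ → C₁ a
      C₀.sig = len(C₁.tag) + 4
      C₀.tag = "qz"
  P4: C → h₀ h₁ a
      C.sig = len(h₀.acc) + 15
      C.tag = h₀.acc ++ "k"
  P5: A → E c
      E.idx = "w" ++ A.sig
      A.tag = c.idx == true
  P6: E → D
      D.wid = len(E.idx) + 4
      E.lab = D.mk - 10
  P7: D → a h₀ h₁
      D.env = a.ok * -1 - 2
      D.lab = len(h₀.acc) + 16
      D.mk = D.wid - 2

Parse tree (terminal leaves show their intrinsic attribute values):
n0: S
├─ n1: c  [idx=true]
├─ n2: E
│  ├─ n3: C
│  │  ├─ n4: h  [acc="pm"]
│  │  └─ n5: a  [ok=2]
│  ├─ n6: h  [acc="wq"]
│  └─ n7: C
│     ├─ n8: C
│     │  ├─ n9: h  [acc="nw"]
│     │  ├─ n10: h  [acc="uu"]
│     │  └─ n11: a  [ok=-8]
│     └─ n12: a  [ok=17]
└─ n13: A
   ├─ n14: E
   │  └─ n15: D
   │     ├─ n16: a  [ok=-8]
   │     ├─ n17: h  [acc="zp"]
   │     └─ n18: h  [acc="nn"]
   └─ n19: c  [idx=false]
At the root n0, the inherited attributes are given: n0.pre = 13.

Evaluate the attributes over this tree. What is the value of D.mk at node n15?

5

1. n0.pre = 13  [given at root]
2. n1.idx = true  [terminal]
3. n2.idx = "xv"  ["xv"]
4. n4.acc = "pm"  [terminal]
5. n5.ok = 2  [terminal]
6. n3.sig = 28  [len(h.acc) + 26]
7. n3.tag = "upm"  ["u" ++ h.acc]
8. n6.acc = "wq"  [terminal]
9. n9.acc = "nw"  [terminal]
10. n10.acc = "uu"  [terminal]
11. n11.ok = -8  [terminal]
12. n8.sig = 17  [len(h₀.acc) + 15]
13. n8.tag = "nwk"  [h₀.acc ++ "k"]
14. n12.ok = 17  [terminal]
15. n7.sig = 7  [len(C₁.tag) + 4]
16. n7.tag = "qz"  ["qz"]
17. n2.lab = 27  [C₀.sig - 1]
18. n13.idx = "zx"  ["zx"]
19. n13.sig = "rm"  ["rm"]
20. n14.idx = "wrm"  ["w" ++ A.sig]
21. n15.wid = 7  [len(E.idx) + 4]
22. n16.ok = -8  [terminal]
23. n17.acc = "zp"  [terminal]
24. n18.acc = "nn"  [terminal]
25. n15.env = 6  [a.ok * -1 - 2]
26. n15.lab = 18  [len(h₀.acc) + 16]
27. n15.mk = 5  [D.wid - 2]
28. n14.lab = -5  [D.mk - 10]
29. n19.idx = false  [terminal]
30. n13.tag = false  [c.idx == true]
31. n0.idx = 19  [E.lab - 8]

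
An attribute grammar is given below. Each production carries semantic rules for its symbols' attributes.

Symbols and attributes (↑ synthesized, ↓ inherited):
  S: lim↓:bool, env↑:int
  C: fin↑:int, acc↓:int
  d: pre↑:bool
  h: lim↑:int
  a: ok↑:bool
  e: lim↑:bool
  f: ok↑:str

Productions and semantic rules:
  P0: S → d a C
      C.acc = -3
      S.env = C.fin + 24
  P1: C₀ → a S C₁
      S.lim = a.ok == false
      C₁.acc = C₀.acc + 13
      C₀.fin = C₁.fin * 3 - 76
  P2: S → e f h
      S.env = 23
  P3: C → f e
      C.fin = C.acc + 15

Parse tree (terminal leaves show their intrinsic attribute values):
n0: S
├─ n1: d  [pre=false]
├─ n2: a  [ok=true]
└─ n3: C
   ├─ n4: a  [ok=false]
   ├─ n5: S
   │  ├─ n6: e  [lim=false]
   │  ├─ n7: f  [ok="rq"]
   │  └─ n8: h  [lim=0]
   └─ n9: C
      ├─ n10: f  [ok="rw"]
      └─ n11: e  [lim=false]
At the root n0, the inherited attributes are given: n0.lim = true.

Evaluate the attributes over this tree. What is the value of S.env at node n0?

1. n0.lim = true  [given at root]
2. n1.pre = false  [terminal]
3. n2.ok = true  [terminal]
4. n3.acc = -3  [-3]
5. n4.ok = false  [terminal]
6. n5.lim = true  [a.ok == false]
7. n6.lim = false  [terminal]
8. n7.ok = "rq"  [terminal]
9. n8.lim = 0  [terminal]
10. n5.env = 23  [23]
11. n9.acc = 10  [C₀.acc + 13]
12. n10.ok = "rw"  [terminal]
13. n11.lim = false  [terminal]
14. n9.fin = 25  [C.acc + 15]
15. n3.fin = -1  [C₁.fin * 3 - 76]
16. n0.env = 23  [C.fin + 24]

23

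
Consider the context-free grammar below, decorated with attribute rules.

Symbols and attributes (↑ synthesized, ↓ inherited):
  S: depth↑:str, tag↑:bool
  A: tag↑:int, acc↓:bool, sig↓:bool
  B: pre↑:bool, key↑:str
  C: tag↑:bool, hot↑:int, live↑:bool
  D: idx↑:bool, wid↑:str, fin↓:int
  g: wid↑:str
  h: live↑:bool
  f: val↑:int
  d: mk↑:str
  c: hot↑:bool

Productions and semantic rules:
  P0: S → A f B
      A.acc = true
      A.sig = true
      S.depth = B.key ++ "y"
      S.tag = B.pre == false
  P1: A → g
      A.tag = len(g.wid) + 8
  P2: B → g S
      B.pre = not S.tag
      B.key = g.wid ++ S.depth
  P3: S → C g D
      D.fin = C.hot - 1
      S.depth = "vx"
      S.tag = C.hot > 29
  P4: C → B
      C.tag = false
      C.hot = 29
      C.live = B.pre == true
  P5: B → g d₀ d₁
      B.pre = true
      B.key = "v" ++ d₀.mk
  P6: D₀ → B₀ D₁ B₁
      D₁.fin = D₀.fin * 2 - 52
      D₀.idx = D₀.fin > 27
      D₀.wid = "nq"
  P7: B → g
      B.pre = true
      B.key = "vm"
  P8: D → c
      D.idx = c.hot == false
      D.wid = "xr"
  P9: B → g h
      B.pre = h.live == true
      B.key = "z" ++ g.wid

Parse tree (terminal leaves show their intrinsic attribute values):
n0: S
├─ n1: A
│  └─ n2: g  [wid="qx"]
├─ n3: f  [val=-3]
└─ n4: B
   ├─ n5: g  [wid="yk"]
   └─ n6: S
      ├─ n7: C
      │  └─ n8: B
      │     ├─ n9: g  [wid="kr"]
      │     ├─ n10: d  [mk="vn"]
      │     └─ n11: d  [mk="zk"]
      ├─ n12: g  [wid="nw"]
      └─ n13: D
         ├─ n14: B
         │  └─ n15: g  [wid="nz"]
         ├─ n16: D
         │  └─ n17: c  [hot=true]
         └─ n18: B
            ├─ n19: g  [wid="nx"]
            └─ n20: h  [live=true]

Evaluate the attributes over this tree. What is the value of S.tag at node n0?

1. n1.acc = true  [true]
2. n1.sig = true  [true]
3. n2.wid = "qx"  [terminal]
4. n1.tag = 10  [len(g.wid) + 8]
5. n3.val = -3  [terminal]
6. n5.wid = "yk"  [terminal]
7. n9.wid = "kr"  [terminal]
8. n10.mk = "vn"  [terminal]
9. n11.mk = "zk"  [terminal]
10. n8.pre = true  [true]
11. n8.key = "vvn"  ["v" ++ d₀.mk]
12. n7.tag = false  [false]
13. n7.hot = 29  [29]
14. n7.live = true  [B.pre == true]
15. n12.wid = "nw"  [terminal]
16. n13.fin = 28  [C.hot - 1]
17. n15.wid = "nz"  [terminal]
18. n14.pre = true  [true]
19. n14.key = "vm"  ["vm"]
20. n16.fin = 4  [D₀.fin * 2 - 52]
21. n17.hot = true  [terminal]
22. n16.idx = false  [c.hot == false]
23. n16.wid = "xr"  ["xr"]
24. n19.wid = "nx"  [terminal]
25. n20.live = true  [terminal]
26. n18.pre = true  [h.live == true]
27. n18.key = "znx"  ["z" ++ g.wid]
28. n13.idx = true  [D₀.fin > 27]
29. n13.wid = "nq"  ["nq"]
30. n6.depth = "vx"  ["vx"]
31. n6.tag = false  [C.hot > 29]
32. n4.pre = true  [not S.tag]
33. n4.key = "ykvx"  [g.wid ++ S.depth]
34. n0.depth = "ykvxy"  [B.key ++ "y"]
35. n0.tag = false  [B.pre == false]

false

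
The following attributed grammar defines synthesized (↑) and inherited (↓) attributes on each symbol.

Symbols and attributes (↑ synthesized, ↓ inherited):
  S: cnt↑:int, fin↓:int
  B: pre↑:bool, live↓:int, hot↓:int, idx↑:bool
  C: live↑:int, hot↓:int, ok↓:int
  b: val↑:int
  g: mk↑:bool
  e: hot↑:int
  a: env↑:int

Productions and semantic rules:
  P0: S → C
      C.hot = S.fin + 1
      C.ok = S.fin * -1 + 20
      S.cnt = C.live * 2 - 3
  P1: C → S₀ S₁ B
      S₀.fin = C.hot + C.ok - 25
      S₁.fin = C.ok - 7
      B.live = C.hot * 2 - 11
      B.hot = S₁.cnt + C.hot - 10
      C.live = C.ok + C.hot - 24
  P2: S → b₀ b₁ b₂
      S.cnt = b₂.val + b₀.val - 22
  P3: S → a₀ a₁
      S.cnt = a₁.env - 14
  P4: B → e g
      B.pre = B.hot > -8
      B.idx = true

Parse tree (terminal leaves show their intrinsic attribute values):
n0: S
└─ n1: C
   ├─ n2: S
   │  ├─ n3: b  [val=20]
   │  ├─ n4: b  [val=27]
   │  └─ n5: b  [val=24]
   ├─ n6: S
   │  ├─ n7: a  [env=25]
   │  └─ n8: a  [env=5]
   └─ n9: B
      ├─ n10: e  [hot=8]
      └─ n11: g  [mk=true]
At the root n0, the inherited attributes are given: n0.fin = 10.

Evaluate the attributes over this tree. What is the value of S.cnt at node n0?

-9

1. n0.fin = 10  [given at root]
2. n1.hot = 11  [S.fin + 1]
3. n1.ok = 10  [S.fin * -1 + 20]
4. n2.fin = -4  [C.hot + C.ok - 25]
5. n3.val = 20  [terminal]
6. n4.val = 27  [terminal]
7. n5.val = 24  [terminal]
8. n2.cnt = 22  [b₂.val + b₀.val - 22]
9. n6.fin = 3  [C.ok - 7]
10. n7.env = 25  [terminal]
11. n8.env = 5  [terminal]
12. n6.cnt = -9  [a₁.env - 14]
13. n9.live = 11  [C.hot * 2 - 11]
14. n9.hot = -8  [S₁.cnt + C.hot - 10]
15. n10.hot = 8  [terminal]
16. n11.mk = true  [terminal]
17. n9.pre = false  [B.hot > -8]
18. n9.idx = true  [true]
19. n1.live = -3  [C.ok + C.hot - 24]
20. n0.cnt = -9  [C.live * 2 - 3]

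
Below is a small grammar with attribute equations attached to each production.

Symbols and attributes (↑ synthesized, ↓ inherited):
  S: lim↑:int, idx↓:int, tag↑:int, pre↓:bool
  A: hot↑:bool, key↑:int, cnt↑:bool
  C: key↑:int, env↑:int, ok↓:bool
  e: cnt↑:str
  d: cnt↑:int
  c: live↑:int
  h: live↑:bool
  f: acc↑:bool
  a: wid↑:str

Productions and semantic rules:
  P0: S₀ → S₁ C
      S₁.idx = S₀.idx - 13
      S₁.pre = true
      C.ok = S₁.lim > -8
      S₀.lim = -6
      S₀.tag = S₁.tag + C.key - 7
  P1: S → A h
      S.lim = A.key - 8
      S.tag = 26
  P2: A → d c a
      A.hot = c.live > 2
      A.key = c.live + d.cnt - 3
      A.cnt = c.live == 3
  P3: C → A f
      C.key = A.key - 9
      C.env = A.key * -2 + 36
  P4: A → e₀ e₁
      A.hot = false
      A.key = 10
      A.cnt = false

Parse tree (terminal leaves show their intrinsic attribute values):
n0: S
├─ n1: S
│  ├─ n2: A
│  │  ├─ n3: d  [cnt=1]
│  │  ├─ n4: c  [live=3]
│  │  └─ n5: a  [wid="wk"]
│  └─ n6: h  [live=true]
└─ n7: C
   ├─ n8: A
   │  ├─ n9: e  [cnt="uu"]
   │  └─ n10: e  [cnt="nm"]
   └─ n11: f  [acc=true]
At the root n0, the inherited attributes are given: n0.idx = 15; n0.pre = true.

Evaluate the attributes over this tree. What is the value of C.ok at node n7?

true

1. n0.idx = 15  [given at root]
2. n0.pre = true  [given at root]
3. n1.idx = 2  [S₀.idx - 13]
4. n1.pre = true  [true]
5. n3.cnt = 1  [terminal]
6. n4.live = 3  [terminal]
7. n5.wid = "wk"  [terminal]
8. n2.hot = true  [c.live > 2]
9. n2.key = 1  [c.live + d.cnt - 3]
10. n2.cnt = true  [c.live == 3]
11. n6.live = true  [terminal]
12. n1.lim = -7  [A.key - 8]
13. n1.tag = 26  [26]
14. n7.ok = true  [S₁.lim > -8]
15. n9.cnt = "uu"  [terminal]
16. n10.cnt = "nm"  [terminal]
17. n8.hot = false  [false]
18. n8.key = 10  [10]
19. n8.cnt = false  [false]
20. n11.acc = true  [terminal]
21. n7.key = 1  [A.key - 9]
22. n7.env = 16  [A.key * -2 + 36]
23. n0.lim = -6  [-6]
24. n0.tag = 20  [S₁.tag + C.key - 7]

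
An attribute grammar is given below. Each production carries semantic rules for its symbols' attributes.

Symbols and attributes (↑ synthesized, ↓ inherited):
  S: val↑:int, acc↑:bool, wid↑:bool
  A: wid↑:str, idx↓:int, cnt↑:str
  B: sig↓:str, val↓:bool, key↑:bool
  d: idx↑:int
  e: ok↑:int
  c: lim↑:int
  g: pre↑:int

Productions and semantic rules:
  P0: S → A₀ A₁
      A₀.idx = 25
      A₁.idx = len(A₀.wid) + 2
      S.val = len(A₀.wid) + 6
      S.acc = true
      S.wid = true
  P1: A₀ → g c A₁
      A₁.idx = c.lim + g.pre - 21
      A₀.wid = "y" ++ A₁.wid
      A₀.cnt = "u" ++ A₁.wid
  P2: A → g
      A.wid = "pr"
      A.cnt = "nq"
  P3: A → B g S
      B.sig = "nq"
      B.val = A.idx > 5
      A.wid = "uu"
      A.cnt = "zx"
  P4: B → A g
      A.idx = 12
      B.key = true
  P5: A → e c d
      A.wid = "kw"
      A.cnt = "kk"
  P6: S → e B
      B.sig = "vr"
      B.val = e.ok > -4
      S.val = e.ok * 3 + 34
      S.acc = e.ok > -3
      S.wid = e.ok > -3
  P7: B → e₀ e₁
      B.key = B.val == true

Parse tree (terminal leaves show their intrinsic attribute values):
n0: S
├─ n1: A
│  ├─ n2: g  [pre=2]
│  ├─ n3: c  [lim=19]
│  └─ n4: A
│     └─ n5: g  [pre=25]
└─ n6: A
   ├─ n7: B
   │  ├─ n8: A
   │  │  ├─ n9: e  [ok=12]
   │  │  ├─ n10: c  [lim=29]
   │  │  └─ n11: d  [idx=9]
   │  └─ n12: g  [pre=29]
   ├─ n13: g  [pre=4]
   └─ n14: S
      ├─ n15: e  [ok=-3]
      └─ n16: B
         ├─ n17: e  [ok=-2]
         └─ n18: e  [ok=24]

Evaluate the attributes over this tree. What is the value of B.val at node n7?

1. n1.idx = 25  [25]
2. n2.pre = 2  [terminal]
3. n3.lim = 19  [terminal]
4. n4.idx = 0  [c.lim + g.pre - 21]
5. n5.pre = 25  [terminal]
6. n4.wid = "pr"  ["pr"]
7. n4.cnt = "nq"  ["nq"]
8. n1.wid = "ypr"  ["y" ++ A₁.wid]
9. n1.cnt = "upr"  ["u" ++ A₁.wid]
10. n6.idx = 5  [len(A₀.wid) + 2]
11. n7.sig = "nq"  ["nq"]
12. n7.val = false  [A.idx > 5]
13. n8.idx = 12  [12]
14. n9.ok = 12  [terminal]
15. n10.lim = 29  [terminal]
16. n11.idx = 9  [terminal]
17. n8.wid = "kw"  ["kw"]
18. n8.cnt = "kk"  ["kk"]
19. n12.pre = 29  [terminal]
20. n7.key = true  [true]
21. n13.pre = 4  [terminal]
22. n15.ok = -3  [terminal]
23. n16.sig = "vr"  ["vr"]
24. n16.val = true  [e.ok > -4]
25. n17.ok = -2  [terminal]
26. n18.ok = 24  [terminal]
27. n16.key = true  [B.val == true]
28. n14.val = 25  [e.ok * 3 + 34]
29. n14.acc = false  [e.ok > -3]
30. n14.wid = false  [e.ok > -3]
31. n6.wid = "uu"  ["uu"]
32. n6.cnt = "zx"  ["zx"]
33. n0.val = 9  [len(A₀.wid) + 6]
34. n0.acc = true  [true]
35. n0.wid = true  [true]

false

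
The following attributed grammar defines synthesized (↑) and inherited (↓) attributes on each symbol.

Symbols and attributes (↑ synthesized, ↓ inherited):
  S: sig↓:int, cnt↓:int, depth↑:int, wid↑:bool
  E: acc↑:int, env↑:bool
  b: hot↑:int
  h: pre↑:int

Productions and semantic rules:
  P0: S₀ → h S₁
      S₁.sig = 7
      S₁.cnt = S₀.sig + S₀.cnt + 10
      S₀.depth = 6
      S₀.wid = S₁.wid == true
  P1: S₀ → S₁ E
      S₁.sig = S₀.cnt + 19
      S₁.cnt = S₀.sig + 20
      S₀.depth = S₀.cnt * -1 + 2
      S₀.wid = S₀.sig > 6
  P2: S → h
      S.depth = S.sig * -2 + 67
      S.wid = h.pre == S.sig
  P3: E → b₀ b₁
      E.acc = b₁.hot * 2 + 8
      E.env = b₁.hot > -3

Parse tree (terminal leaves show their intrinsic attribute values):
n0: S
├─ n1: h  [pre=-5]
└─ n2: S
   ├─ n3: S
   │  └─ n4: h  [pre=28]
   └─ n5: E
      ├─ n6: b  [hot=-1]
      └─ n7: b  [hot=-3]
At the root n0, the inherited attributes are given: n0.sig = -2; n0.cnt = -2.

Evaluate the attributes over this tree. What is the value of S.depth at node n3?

17

1. n0.sig = -2  [given at root]
2. n0.cnt = -2  [given at root]
3. n1.pre = -5  [terminal]
4. n2.sig = 7  [7]
5. n2.cnt = 6  [S₀.sig + S₀.cnt + 10]
6. n3.sig = 25  [S₀.cnt + 19]
7. n3.cnt = 27  [S₀.sig + 20]
8. n4.pre = 28  [terminal]
9. n3.depth = 17  [S.sig * -2 + 67]
10. n3.wid = false  [h.pre == S.sig]
11. n6.hot = -1  [terminal]
12. n7.hot = -3  [terminal]
13. n5.acc = 2  [b₁.hot * 2 + 8]
14. n5.env = false  [b₁.hot > -3]
15. n2.depth = -4  [S₀.cnt * -1 + 2]
16. n2.wid = true  [S₀.sig > 6]
17. n0.depth = 6  [6]
18. n0.wid = true  [S₁.wid == true]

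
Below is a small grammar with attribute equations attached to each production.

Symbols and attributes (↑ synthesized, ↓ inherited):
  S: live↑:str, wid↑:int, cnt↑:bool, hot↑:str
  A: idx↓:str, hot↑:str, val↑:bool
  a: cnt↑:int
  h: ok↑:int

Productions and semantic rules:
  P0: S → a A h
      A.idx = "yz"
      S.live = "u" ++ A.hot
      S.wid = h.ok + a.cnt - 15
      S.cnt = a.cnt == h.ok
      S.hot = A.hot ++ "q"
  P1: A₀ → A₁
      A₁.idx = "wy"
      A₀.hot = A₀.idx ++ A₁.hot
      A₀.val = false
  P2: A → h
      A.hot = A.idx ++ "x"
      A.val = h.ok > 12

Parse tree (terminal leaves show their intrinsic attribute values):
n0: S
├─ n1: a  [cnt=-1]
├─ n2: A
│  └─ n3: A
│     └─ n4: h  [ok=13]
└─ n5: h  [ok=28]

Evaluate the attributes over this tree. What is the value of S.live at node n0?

"uyzwyx"

1. n1.cnt = -1  [terminal]
2. n2.idx = "yz"  ["yz"]
3. n3.idx = "wy"  ["wy"]
4. n4.ok = 13  [terminal]
5. n3.hot = "wyx"  [A.idx ++ "x"]
6. n3.val = true  [h.ok > 12]
7. n2.hot = "yzwyx"  [A₀.idx ++ A₁.hot]
8. n2.val = false  [false]
9. n5.ok = 28  [terminal]
10. n0.live = "uyzwyx"  ["u" ++ A.hot]
11. n0.wid = 12  [h.ok + a.cnt - 15]
12. n0.cnt = false  [a.cnt == h.ok]
13. n0.hot = "yzwyxq"  [A.hot ++ "q"]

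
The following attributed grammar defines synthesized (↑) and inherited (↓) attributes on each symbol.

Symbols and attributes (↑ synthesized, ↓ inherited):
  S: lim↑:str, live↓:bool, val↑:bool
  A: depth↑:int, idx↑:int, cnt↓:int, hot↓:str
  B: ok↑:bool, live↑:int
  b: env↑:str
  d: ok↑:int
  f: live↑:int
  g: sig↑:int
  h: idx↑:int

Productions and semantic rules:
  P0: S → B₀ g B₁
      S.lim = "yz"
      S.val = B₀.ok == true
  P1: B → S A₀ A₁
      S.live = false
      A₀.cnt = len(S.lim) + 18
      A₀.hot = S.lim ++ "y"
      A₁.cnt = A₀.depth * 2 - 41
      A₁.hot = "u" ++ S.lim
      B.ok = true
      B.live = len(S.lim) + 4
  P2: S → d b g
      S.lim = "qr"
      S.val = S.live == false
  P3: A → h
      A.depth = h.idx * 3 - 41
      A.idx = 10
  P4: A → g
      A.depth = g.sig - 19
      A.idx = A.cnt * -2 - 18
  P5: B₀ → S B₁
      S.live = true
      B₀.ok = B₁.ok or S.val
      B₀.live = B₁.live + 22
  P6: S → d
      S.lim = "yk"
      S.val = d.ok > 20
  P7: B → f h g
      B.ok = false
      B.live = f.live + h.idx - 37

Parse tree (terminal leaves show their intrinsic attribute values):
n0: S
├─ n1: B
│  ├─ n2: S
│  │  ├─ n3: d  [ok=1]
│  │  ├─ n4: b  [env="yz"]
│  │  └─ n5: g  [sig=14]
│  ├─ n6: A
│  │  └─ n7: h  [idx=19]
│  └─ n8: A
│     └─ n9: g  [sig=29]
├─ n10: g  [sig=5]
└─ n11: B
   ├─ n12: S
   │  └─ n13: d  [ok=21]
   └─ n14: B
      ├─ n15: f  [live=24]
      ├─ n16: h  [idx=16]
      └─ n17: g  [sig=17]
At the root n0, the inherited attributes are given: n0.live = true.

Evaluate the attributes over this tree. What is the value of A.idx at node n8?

0

1. n0.live = true  [given at root]
2. n2.live = false  [false]
3. n3.ok = 1  [terminal]
4. n4.env = "yz"  [terminal]
5. n5.sig = 14  [terminal]
6. n2.lim = "qr"  ["qr"]
7. n2.val = true  [S.live == false]
8. n6.cnt = 20  [len(S.lim) + 18]
9. n6.hot = "qry"  [S.lim ++ "y"]
10. n7.idx = 19  [terminal]
11. n6.depth = 16  [h.idx * 3 - 41]
12. n6.idx = 10  [10]
13. n8.cnt = -9  [A₀.depth * 2 - 41]
14. n8.hot = "uqr"  ["u" ++ S.lim]
15. n9.sig = 29  [terminal]
16. n8.depth = 10  [g.sig - 19]
17. n8.idx = 0  [A.cnt * -2 - 18]
18. n1.ok = true  [true]
19. n1.live = 6  [len(S.lim) + 4]
20. n10.sig = 5  [terminal]
21. n12.live = true  [true]
22. n13.ok = 21  [terminal]
23. n12.lim = "yk"  ["yk"]
24. n12.val = true  [d.ok > 20]
25. n15.live = 24  [terminal]
26. n16.idx = 16  [terminal]
27. n17.sig = 17  [terminal]
28. n14.ok = false  [false]
29. n14.live = 3  [f.live + h.idx - 37]
30. n11.ok = true  [B₁.ok or S.val]
31. n11.live = 25  [B₁.live + 22]
32. n0.lim = "yz"  ["yz"]
33. n0.val = true  [B₀.ok == true]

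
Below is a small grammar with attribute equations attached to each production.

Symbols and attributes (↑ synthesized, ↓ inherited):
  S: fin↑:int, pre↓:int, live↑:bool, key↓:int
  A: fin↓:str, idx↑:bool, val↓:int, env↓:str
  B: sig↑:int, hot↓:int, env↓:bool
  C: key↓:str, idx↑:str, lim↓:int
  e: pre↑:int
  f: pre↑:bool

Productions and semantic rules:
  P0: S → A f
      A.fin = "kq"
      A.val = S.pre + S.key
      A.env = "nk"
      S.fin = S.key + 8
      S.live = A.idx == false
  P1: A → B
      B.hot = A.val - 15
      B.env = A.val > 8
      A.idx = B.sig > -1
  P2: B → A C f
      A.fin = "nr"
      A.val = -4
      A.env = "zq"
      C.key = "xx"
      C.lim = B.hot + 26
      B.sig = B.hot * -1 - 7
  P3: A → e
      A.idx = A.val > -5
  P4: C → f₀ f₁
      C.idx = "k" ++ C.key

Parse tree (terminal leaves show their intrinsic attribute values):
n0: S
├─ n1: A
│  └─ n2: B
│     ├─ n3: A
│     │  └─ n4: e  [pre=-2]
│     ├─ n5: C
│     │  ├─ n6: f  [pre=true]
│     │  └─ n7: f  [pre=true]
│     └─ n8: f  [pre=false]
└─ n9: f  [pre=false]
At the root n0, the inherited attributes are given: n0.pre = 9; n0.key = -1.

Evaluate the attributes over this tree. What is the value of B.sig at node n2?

1. n0.pre = 9  [given at root]
2. n0.key = -1  [given at root]
3. n1.fin = "kq"  ["kq"]
4. n1.val = 8  [S.pre + S.key]
5. n1.env = "nk"  ["nk"]
6. n2.hot = -7  [A.val - 15]
7. n2.env = false  [A.val > 8]
8. n3.fin = "nr"  ["nr"]
9. n3.val = -4  [-4]
10. n3.env = "zq"  ["zq"]
11. n4.pre = -2  [terminal]
12. n3.idx = true  [A.val > -5]
13. n5.key = "xx"  ["xx"]
14. n5.lim = 19  [B.hot + 26]
15. n6.pre = true  [terminal]
16. n7.pre = true  [terminal]
17. n5.idx = "kxx"  ["k" ++ C.key]
18. n8.pre = false  [terminal]
19. n2.sig = 0  [B.hot * -1 - 7]
20. n1.idx = true  [B.sig > -1]
21. n9.pre = false  [terminal]
22. n0.fin = 7  [S.key + 8]
23. n0.live = false  [A.idx == false]

0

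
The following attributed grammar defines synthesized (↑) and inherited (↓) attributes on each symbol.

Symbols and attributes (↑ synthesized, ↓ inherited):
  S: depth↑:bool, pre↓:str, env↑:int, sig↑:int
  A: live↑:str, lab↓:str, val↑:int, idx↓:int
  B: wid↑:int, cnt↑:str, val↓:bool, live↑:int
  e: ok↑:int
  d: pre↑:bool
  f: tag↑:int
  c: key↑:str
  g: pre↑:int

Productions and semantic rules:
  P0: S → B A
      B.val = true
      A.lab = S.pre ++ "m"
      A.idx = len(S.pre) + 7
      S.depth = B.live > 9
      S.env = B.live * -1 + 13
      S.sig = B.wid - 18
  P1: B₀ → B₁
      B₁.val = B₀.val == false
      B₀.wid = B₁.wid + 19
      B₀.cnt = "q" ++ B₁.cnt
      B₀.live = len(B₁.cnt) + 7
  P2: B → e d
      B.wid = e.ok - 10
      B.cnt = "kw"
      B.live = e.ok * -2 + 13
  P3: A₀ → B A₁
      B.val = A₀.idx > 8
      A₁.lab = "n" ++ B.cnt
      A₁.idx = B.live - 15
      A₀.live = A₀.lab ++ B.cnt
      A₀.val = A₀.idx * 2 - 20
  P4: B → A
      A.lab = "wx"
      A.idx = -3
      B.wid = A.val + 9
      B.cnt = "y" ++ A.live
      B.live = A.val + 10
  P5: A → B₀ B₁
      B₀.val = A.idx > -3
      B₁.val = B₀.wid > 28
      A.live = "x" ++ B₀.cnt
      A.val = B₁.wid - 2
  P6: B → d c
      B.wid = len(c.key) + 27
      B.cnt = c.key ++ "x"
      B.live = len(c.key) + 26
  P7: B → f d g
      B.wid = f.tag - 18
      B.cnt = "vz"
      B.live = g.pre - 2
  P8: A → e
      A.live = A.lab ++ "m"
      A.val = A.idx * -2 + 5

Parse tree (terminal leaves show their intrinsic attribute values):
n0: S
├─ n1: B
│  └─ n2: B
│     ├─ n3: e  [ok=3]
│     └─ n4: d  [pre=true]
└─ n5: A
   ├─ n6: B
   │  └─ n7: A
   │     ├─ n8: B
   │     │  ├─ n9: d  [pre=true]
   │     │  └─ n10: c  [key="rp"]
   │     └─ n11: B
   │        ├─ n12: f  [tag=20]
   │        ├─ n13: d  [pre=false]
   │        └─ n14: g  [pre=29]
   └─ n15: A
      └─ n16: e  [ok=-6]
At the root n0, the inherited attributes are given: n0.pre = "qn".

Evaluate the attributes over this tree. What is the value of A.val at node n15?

1. n0.pre = "qn"  [given at root]
2. n1.val = true  [true]
3. n2.val = false  [B₀.val == false]
4. n3.ok = 3  [terminal]
5. n4.pre = true  [terminal]
6. n2.wid = -7  [e.ok - 10]
7. n2.cnt = "kw"  ["kw"]
8. n2.live = 7  [e.ok * -2 + 13]
9. n1.wid = 12  [B₁.wid + 19]
10. n1.cnt = "qkw"  ["q" ++ B₁.cnt]
11. n1.live = 9  [len(B₁.cnt) + 7]
12. n5.lab = "qnm"  [S.pre ++ "m"]
13. n5.idx = 9  [len(S.pre) + 7]
14. n6.val = true  [A₀.idx > 8]
15. n7.lab = "wx"  ["wx"]
16. n7.idx = -3  [-3]
17. n8.val = false  [A.idx > -3]
18. n9.pre = true  [terminal]
19. n10.key = "rp"  [terminal]
20. n8.wid = 29  [len(c.key) + 27]
21. n8.cnt = "rpx"  [c.key ++ "x"]
22. n8.live = 28  [len(c.key) + 26]
23. n11.val = true  [B₀.wid > 28]
24. n12.tag = 20  [terminal]
25. n13.pre = false  [terminal]
26. n14.pre = 29  [terminal]
27. n11.wid = 2  [f.tag - 18]
28. n11.cnt = "vz"  ["vz"]
29. n11.live = 27  [g.pre - 2]
30. n7.live = "xrpx"  ["x" ++ B₀.cnt]
31. n7.val = 0  [B₁.wid - 2]
32. n6.wid = 9  [A.val + 9]
33. n6.cnt = "yxrpx"  ["y" ++ A.live]
34. n6.live = 10  [A.val + 10]
35. n15.lab = "nyxrpx"  ["n" ++ B.cnt]
36. n15.idx = -5  [B.live - 15]
37. n16.ok = -6  [terminal]
38. n15.live = "nyxrpxm"  [A.lab ++ "m"]
39. n15.val = 15  [A.idx * -2 + 5]
40. n5.live = "qnmyxrpx"  [A₀.lab ++ B.cnt]
41. n5.val = -2  [A₀.idx * 2 - 20]
42. n0.depth = false  [B.live > 9]
43. n0.env = 4  [B.live * -1 + 13]
44. n0.sig = -6  [B.wid - 18]

15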